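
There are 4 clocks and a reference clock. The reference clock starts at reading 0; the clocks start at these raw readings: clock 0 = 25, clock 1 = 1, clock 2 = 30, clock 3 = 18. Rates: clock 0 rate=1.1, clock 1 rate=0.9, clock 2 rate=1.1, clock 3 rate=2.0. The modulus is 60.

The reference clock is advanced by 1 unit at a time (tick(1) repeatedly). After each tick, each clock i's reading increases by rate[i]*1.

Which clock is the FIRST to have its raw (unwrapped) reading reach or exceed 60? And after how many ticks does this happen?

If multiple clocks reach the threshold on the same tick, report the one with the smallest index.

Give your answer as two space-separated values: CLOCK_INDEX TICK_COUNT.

clock 0: start=25, rate=1.1, needs 60-25 = 35; ticks = ceil(35/1.1) = ceil(31.8182) = 32; reading at tick 32 = 25 + 1.1*32 = 60.2000
clock 1: start=1, rate=0.9, needs 60-1 = 59; ticks = ceil(59/0.9) = ceil(65.5556) = 66; reading at tick 66 = 1 + 0.9*66 = 60.4000
clock 2: start=30, rate=1.1, needs 60-30 = 30; ticks = ceil(30/1.1) = ceil(27.2727) = 28; reading at tick 28 = 30 + 1.1*28 = 60.8000
clock 3: start=18, rate=2.0, needs 60-18 = 42; ticks = ceil(42/2.0) = ceil(21.0000) = 21; reading at tick 21 = 18 + 2.0*21 = 60.0000
Minimum tick count = 21; winners = [3]; smallest index = 3

Answer: 3 21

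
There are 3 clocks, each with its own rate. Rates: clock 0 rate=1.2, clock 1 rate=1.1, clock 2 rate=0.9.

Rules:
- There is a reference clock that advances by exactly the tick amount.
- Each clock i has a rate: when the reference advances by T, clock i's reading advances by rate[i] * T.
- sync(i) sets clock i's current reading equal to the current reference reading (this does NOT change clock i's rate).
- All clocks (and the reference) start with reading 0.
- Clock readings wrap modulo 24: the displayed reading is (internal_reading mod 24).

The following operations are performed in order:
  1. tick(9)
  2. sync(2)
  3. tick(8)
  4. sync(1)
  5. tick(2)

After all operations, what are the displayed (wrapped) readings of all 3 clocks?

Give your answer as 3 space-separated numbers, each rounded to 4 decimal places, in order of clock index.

After op 1 tick(9): ref=9.0000 raw=[10.8000 9.9000 8.1000]
After op 2 sync(2): ref=9.0000 raw=[10.8000 9.9000 9.0000]
After op 3 tick(8): ref=17.0000 raw=[20.4000 18.7000 16.2000]
After op 4 sync(1): ref=17.0000 raw=[20.4000 17.0000 16.2000]
After op 5 tick(2): ref=19.0000 raw=[22.8000 19.2000 18.0000]
Wrap final raw readings (mod 24): 22.8000 mod 24 = 22.8000; 19.2000 mod 24 = 19.2000; 18.0000 mod 24 = 18.0000

Answer: 22.8000 19.2000 18.0000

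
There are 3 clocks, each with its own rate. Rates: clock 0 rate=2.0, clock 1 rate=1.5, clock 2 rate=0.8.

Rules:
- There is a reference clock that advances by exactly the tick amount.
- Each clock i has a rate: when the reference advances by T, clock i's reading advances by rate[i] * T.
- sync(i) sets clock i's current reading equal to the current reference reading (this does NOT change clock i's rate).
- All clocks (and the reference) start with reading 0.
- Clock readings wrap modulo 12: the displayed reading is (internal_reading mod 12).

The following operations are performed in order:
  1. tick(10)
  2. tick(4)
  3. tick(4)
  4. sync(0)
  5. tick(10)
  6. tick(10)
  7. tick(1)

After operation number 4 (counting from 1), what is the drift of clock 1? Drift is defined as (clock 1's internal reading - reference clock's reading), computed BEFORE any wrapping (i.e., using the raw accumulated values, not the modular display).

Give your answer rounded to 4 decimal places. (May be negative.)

Answer: 9.0000

Derivation:
After op 1 tick(10): ref=10.0000 raw=[20.0000 15.0000 8.0000]
After op 2 tick(4): ref=14.0000 raw=[28.0000 21.0000 11.2000]
After op 3 tick(4): ref=18.0000 raw=[36.0000 27.0000 14.4000]
After op 4 sync(0): ref=18.0000 raw=[18.0000 27.0000 14.4000]
Drift of clock 1 after op 4: 27.0000 - 18.0000 = 9.0000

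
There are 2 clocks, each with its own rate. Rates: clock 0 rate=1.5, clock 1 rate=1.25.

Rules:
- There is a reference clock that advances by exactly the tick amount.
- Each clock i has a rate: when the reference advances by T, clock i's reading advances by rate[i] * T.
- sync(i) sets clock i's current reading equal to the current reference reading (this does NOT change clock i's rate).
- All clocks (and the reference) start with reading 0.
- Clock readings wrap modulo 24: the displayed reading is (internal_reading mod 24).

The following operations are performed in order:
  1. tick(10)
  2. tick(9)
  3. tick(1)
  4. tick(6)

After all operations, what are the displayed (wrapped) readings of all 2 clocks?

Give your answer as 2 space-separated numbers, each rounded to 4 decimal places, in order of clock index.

After op 1 tick(10): ref=10.0000 raw=[15.0000 12.5000]
After op 2 tick(9): ref=19.0000 raw=[28.5000 23.7500]
After op 3 tick(1): ref=20.0000 raw=[30.0000 25.0000]
After op 4 tick(6): ref=26.0000 raw=[39.0000 32.5000]
Wrap final raw readings (mod 24): 39.0000 mod 24 = 15.0000; 32.5000 mod 24 = 8.5000

Answer: 15.0000 8.5000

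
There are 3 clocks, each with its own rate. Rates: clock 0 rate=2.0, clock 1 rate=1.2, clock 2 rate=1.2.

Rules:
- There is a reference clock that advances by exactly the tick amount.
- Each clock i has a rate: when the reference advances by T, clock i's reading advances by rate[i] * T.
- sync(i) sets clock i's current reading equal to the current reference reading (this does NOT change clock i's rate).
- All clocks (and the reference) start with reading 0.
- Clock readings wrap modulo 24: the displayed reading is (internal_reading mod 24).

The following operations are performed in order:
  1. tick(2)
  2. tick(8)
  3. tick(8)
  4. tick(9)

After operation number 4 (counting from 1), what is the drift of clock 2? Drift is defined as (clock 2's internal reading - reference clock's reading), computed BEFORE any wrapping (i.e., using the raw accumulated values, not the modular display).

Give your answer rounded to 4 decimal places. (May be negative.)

After op 1 tick(2): ref=2.0000 raw=[4.0000 2.4000 2.4000]
After op 2 tick(8): ref=10.0000 raw=[20.0000 12.0000 12.0000]
After op 3 tick(8): ref=18.0000 raw=[36.0000 21.6000 21.6000]
After op 4 tick(9): ref=27.0000 raw=[54.0000 32.4000 32.4000]
Drift of clock 2 after op 4: 32.4000 - 27.0000 = 5.4000

Answer: 5.4000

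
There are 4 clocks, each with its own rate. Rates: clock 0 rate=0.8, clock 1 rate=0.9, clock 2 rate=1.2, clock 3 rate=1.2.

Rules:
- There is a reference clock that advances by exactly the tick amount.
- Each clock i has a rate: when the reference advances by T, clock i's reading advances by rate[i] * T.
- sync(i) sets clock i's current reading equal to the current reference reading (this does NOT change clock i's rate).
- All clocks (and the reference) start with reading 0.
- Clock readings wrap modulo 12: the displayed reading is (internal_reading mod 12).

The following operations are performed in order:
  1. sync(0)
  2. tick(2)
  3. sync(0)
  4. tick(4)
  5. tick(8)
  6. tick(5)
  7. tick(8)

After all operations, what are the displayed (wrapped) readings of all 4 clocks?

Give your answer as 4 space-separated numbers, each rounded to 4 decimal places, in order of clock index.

Answer: 10.0000 0.3000 8.4000 8.4000

Derivation:
After op 1 sync(0): ref=0.0000 raw=[0.0000 0.0000 0.0000 0.0000]
After op 2 tick(2): ref=2.0000 raw=[1.6000 1.8000 2.4000 2.4000]
After op 3 sync(0): ref=2.0000 raw=[2.0000 1.8000 2.4000 2.4000]
After op 4 tick(4): ref=6.0000 raw=[5.2000 5.4000 7.2000 7.2000]
After op 5 tick(8): ref=14.0000 raw=[11.6000 12.6000 16.8000 16.8000]
After op 6 tick(5): ref=19.0000 raw=[15.6000 17.1000 22.8000 22.8000]
After op 7 tick(8): ref=27.0000 raw=[22.0000 24.3000 32.4000 32.4000]
Wrap final raw readings (mod 12): 22.0000 mod 12 = 10.0000; 24.3000 mod 12 = 0.3000; 32.4000 mod 12 = 8.4000; 32.4000 mod 12 = 8.4000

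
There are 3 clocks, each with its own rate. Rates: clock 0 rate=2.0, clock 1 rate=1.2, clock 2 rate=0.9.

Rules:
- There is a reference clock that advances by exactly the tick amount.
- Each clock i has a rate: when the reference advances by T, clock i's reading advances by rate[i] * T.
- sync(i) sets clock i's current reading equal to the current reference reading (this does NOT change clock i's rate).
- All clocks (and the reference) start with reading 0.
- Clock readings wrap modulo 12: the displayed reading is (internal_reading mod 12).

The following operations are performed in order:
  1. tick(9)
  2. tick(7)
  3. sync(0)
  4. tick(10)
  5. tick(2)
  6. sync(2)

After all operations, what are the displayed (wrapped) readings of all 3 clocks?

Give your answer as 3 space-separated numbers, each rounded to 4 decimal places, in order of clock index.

Answer: 4.0000 9.6000 4.0000

Derivation:
After op 1 tick(9): ref=9.0000 raw=[18.0000 10.8000 8.1000]
After op 2 tick(7): ref=16.0000 raw=[32.0000 19.2000 14.4000]
After op 3 sync(0): ref=16.0000 raw=[16.0000 19.2000 14.4000]
After op 4 tick(10): ref=26.0000 raw=[36.0000 31.2000 23.4000]
After op 5 tick(2): ref=28.0000 raw=[40.0000 33.6000 25.2000]
After op 6 sync(2): ref=28.0000 raw=[40.0000 33.6000 28.0000]
Wrap final raw readings (mod 12): 40.0000 mod 12 = 4.0000; 33.6000 mod 12 = 9.6000; 28.0000 mod 12 = 4.0000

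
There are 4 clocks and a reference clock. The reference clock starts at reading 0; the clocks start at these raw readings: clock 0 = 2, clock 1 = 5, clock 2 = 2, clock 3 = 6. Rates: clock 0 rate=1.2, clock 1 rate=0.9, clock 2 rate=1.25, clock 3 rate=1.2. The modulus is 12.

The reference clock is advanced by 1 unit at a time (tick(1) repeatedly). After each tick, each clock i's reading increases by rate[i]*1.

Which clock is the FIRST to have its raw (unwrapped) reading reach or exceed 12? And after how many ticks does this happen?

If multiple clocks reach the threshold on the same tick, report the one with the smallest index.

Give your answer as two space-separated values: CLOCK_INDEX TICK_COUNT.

clock 0: start=2, rate=1.2, needs 12-2 = 10; ticks = ceil(10/1.2) = ceil(8.3333) = 9; reading at tick 9 = 2 + 1.2*9 = 12.8000
clock 1: start=5, rate=0.9, needs 12-5 = 7; ticks = ceil(7/0.9) = ceil(7.7778) = 8; reading at tick 8 = 5 + 0.9*8 = 12.2000
clock 2: start=2, rate=1.25, needs 12-2 = 10; ticks = ceil(10/1.25) = ceil(8.0000) = 8; reading at tick 8 = 2 + 1.25*8 = 12.0000
clock 3: start=6, rate=1.2, needs 12-6 = 6; ticks = ceil(6/1.2) = ceil(5.0000) = 5; reading at tick 5 = 6 + 1.2*5 = 12.0000
Minimum tick count = 5; winners = [3]; smallest index = 3

Answer: 3 5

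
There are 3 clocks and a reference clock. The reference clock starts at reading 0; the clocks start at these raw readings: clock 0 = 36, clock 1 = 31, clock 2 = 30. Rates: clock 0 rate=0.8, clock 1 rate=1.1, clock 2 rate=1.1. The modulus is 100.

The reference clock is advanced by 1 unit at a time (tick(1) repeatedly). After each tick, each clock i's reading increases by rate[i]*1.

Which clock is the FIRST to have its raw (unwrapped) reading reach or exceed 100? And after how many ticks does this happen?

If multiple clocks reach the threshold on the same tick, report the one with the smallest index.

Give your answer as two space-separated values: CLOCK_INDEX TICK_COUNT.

Answer: 1 63

Derivation:
clock 0: start=36, rate=0.8, needs 100-36 = 64; ticks = ceil(64/0.8) = ceil(80.0000) = 80; reading at tick 80 = 36 + 0.8*80 = 100.0000
clock 1: start=31, rate=1.1, needs 100-31 = 69; ticks = ceil(69/1.1) = ceil(62.7273) = 63; reading at tick 63 = 31 + 1.1*63 = 100.3000
clock 2: start=30, rate=1.1, needs 100-30 = 70; ticks = ceil(70/1.1) = ceil(63.6364) = 64; reading at tick 64 = 30 + 1.1*64 = 100.4000
Minimum tick count = 63; winners = [1]; smallest index = 1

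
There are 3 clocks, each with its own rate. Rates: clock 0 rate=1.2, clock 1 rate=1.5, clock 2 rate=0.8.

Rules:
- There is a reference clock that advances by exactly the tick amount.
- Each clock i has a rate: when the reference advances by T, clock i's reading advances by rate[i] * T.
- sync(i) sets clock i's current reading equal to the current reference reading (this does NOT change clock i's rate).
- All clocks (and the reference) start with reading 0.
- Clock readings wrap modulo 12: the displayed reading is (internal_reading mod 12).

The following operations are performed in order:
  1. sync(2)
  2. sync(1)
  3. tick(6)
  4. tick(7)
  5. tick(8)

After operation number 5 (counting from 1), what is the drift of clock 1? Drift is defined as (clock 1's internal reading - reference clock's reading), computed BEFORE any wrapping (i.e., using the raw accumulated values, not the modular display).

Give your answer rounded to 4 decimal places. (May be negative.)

Answer: 10.5000

Derivation:
After op 1 sync(2): ref=0.0000 raw=[0.0000 0.0000 0.0000]
After op 2 sync(1): ref=0.0000 raw=[0.0000 0.0000 0.0000]
After op 3 tick(6): ref=6.0000 raw=[7.2000 9.0000 4.8000]
After op 4 tick(7): ref=13.0000 raw=[15.6000 19.5000 10.4000]
After op 5 tick(8): ref=21.0000 raw=[25.2000 31.5000 16.8000]
Drift of clock 1 after op 5: 31.5000 - 21.0000 = 10.5000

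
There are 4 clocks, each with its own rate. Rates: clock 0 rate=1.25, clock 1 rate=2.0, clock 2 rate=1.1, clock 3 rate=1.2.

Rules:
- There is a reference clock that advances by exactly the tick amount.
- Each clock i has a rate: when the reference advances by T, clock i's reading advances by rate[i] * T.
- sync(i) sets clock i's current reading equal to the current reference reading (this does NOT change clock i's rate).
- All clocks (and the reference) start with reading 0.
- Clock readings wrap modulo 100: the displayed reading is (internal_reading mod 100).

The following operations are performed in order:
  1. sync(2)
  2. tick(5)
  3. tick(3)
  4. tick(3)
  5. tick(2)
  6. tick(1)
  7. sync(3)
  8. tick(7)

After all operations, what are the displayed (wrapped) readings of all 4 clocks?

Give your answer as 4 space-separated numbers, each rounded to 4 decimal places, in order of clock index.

After op 1 sync(2): ref=0.0000 raw=[0.0000 0.0000 0.0000 0.0000]
After op 2 tick(5): ref=5.0000 raw=[6.2500 10.0000 5.5000 6.0000]
After op 3 tick(3): ref=8.0000 raw=[10.0000 16.0000 8.8000 9.6000]
After op 4 tick(3): ref=11.0000 raw=[13.7500 22.0000 12.1000 13.2000]
After op 5 tick(2): ref=13.0000 raw=[16.2500 26.0000 14.3000 15.6000]
After op 6 tick(1): ref=14.0000 raw=[17.5000 28.0000 15.4000 16.8000]
After op 7 sync(3): ref=14.0000 raw=[17.5000 28.0000 15.4000 14.0000]
After op 8 tick(7): ref=21.0000 raw=[26.2500 42.0000 23.1000 22.4000]
Wrap final raw readings (mod 100): 26.2500 mod 100 = 26.2500; 42.0000 mod 100 = 42.0000; 23.1000 mod 100 = 23.1000; 22.4000 mod 100 = 22.4000

Answer: 26.2500 42.0000 23.1000 22.4000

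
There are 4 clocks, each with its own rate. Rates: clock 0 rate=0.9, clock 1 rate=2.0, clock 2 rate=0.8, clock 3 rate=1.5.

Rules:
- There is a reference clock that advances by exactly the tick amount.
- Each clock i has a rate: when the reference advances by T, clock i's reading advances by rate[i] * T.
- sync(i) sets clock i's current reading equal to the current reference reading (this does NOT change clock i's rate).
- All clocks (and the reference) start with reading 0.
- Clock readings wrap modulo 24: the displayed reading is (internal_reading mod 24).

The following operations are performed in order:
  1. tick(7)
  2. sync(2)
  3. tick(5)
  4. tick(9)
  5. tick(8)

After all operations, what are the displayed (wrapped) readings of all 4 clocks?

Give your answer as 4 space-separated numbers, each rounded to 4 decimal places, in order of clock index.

Answer: 2.1000 10.0000 0.6000 19.5000

Derivation:
After op 1 tick(7): ref=7.0000 raw=[6.3000 14.0000 5.6000 10.5000]
After op 2 sync(2): ref=7.0000 raw=[6.3000 14.0000 7.0000 10.5000]
After op 3 tick(5): ref=12.0000 raw=[10.8000 24.0000 11.0000 18.0000]
After op 4 tick(9): ref=21.0000 raw=[18.9000 42.0000 18.2000 31.5000]
After op 5 tick(8): ref=29.0000 raw=[26.1000 58.0000 24.6000 43.5000]
Wrap final raw readings (mod 24): 26.1000 mod 24 = 2.1000; 58.0000 mod 24 = 10.0000; 24.6000 mod 24 = 0.6000; 43.5000 mod 24 = 19.5000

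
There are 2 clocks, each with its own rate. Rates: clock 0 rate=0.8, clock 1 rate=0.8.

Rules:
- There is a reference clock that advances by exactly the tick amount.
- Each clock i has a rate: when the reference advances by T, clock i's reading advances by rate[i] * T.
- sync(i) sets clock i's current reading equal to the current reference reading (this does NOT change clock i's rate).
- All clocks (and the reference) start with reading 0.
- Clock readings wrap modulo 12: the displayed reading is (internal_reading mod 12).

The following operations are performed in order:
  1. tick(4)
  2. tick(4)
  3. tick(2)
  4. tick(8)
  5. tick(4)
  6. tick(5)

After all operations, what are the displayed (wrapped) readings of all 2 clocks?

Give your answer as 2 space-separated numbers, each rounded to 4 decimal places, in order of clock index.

Answer: 9.6000 9.6000

Derivation:
After op 1 tick(4): ref=4.0000 raw=[3.2000 3.2000]
After op 2 tick(4): ref=8.0000 raw=[6.4000 6.4000]
After op 3 tick(2): ref=10.0000 raw=[8.0000 8.0000]
After op 4 tick(8): ref=18.0000 raw=[14.4000 14.4000]
After op 5 tick(4): ref=22.0000 raw=[17.6000 17.6000]
After op 6 tick(5): ref=27.0000 raw=[21.6000 21.6000]
Wrap final raw readings (mod 12): 21.6000 mod 12 = 9.6000; 21.6000 mod 12 = 9.6000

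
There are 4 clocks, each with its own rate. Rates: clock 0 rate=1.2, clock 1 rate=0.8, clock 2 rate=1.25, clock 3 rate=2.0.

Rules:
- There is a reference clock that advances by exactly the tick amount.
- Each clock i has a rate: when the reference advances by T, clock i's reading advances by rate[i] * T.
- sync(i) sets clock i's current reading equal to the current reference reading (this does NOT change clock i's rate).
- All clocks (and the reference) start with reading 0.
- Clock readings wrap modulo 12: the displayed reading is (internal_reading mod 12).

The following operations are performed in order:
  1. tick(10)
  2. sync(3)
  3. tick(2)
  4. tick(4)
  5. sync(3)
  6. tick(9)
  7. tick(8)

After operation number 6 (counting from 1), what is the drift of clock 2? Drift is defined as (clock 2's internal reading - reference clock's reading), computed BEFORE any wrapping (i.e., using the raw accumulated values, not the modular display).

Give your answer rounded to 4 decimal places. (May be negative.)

After op 1 tick(10): ref=10.0000 raw=[12.0000 8.0000 12.5000 20.0000]
After op 2 sync(3): ref=10.0000 raw=[12.0000 8.0000 12.5000 10.0000]
After op 3 tick(2): ref=12.0000 raw=[14.4000 9.6000 15.0000 14.0000]
After op 4 tick(4): ref=16.0000 raw=[19.2000 12.8000 20.0000 22.0000]
After op 5 sync(3): ref=16.0000 raw=[19.2000 12.8000 20.0000 16.0000]
After op 6 tick(9): ref=25.0000 raw=[30.0000 20.0000 31.2500 34.0000]
Drift of clock 2 after op 6: 31.2500 - 25.0000 = 6.2500

Answer: 6.2500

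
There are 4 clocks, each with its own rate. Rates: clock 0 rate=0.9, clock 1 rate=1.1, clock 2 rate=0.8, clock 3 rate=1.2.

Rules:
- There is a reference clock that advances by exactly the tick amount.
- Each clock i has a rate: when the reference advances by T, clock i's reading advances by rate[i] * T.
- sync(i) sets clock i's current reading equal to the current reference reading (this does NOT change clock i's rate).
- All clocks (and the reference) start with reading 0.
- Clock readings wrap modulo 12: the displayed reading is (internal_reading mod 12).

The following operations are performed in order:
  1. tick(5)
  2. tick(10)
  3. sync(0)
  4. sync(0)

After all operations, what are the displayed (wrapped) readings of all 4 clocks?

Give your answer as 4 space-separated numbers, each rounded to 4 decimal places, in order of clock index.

After op 1 tick(5): ref=5.0000 raw=[4.5000 5.5000 4.0000 6.0000]
After op 2 tick(10): ref=15.0000 raw=[13.5000 16.5000 12.0000 18.0000]
After op 3 sync(0): ref=15.0000 raw=[15.0000 16.5000 12.0000 18.0000]
After op 4 sync(0): ref=15.0000 raw=[15.0000 16.5000 12.0000 18.0000]
Wrap final raw readings (mod 12): 15.0000 mod 12 = 3.0000; 16.5000 mod 12 = 4.5000; 12.0000 mod 12 = 0.0000; 18.0000 mod 12 = 6.0000

Answer: 3.0000 4.5000 0.0000 6.0000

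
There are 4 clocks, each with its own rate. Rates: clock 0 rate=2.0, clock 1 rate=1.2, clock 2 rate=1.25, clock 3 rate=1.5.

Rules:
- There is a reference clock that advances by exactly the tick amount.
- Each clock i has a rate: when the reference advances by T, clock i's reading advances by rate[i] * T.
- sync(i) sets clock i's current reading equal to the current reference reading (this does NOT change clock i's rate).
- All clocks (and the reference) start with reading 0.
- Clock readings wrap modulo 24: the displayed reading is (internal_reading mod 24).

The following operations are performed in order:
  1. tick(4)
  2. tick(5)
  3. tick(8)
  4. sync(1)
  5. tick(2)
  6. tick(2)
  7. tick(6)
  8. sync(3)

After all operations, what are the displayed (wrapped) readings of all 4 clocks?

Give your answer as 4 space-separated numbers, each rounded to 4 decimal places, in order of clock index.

After op 1 tick(4): ref=4.0000 raw=[8.0000 4.8000 5.0000 6.0000]
After op 2 tick(5): ref=9.0000 raw=[18.0000 10.8000 11.2500 13.5000]
After op 3 tick(8): ref=17.0000 raw=[34.0000 20.4000 21.2500 25.5000]
After op 4 sync(1): ref=17.0000 raw=[34.0000 17.0000 21.2500 25.5000]
After op 5 tick(2): ref=19.0000 raw=[38.0000 19.4000 23.7500 28.5000]
After op 6 tick(2): ref=21.0000 raw=[42.0000 21.8000 26.2500 31.5000]
After op 7 tick(6): ref=27.0000 raw=[54.0000 29.0000 33.7500 40.5000]
After op 8 sync(3): ref=27.0000 raw=[54.0000 29.0000 33.7500 27.0000]
Wrap final raw readings (mod 24): 54.0000 mod 24 = 6.0000; 29.0000 mod 24 = 5.0000; 33.7500 mod 24 = 9.7500; 27.0000 mod 24 = 3.0000

Answer: 6.0000 5.0000 9.7500 3.0000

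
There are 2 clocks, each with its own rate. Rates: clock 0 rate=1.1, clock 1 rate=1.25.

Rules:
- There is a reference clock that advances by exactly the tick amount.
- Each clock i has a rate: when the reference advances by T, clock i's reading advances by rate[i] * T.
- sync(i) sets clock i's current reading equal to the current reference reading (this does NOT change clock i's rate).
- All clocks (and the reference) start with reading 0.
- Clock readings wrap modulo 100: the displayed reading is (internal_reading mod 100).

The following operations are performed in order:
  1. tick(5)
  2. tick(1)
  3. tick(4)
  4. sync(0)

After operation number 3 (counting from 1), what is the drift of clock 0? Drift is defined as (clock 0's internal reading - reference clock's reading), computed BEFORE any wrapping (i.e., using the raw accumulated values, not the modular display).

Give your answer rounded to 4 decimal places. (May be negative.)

After op 1 tick(5): ref=5.0000 raw=[5.5000 6.2500]
After op 2 tick(1): ref=6.0000 raw=[6.6000 7.5000]
After op 3 tick(4): ref=10.0000 raw=[11.0000 12.5000]
Drift of clock 0 after op 3: 11.0000 - 10.0000 = 1.0000

Answer: 1.0000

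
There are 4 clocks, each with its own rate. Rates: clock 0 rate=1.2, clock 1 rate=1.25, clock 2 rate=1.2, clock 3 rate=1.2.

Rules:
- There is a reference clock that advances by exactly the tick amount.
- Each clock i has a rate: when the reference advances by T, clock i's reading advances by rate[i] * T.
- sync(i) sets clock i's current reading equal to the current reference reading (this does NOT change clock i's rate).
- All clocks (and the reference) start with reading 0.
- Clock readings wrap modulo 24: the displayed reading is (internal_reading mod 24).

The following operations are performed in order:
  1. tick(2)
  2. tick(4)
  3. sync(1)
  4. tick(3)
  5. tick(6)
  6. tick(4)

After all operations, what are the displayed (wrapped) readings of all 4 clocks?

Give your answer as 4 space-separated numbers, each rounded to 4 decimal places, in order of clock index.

After op 1 tick(2): ref=2.0000 raw=[2.4000 2.5000 2.4000 2.4000]
After op 2 tick(4): ref=6.0000 raw=[7.2000 7.5000 7.2000 7.2000]
After op 3 sync(1): ref=6.0000 raw=[7.2000 6.0000 7.2000 7.2000]
After op 4 tick(3): ref=9.0000 raw=[10.8000 9.7500 10.8000 10.8000]
After op 5 tick(6): ref=15.0000 raw=[18.0000 17.2500 18.0000 18.0000]
After op 6 tick(4): ref=19.0000 raw=[22.8000 22.2500 22.8000 22.8000]
Wrap final raw readings (mod 24): 22.8000 mod 24 = 22.8000; 22.2500 mod 24 = 22.2500; 22.8000 mod 24 = 22.8000; 22.8000 mod 24 = 22.8000

Answer: 22.8000 22.2500 22.8000 22.8000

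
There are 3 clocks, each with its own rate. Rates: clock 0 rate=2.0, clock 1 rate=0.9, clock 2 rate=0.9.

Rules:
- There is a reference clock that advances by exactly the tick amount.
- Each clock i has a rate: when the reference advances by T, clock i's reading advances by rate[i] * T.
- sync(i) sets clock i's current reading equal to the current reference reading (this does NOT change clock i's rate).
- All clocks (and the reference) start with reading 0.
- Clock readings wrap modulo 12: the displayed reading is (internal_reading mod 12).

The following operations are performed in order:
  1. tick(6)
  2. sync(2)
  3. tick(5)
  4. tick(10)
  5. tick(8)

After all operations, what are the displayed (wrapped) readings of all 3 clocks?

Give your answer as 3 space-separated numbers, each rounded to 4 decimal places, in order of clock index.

After op 1 tick(6): ref=6.0000 raw=[12.0000 5.4000 5.4000]
After op 2 sync(2): ref=6.0000 raw=[12.0000 5.4000 6.0000]
After op 3 tick(5): ref=11.0000 raw=[22.0000 9.9000 10.5000]
After op 4 tick(10): ref=21.0000 raw=[42.0000 18.9000 19.5000]
After op 5 tick(8): ref=29.0000 raw=[58.0000 26.1000 26.7000]
Wrap final raw readings (mod 12): 58.0000 mod 12 = 10.0000; 26.1000 mod 12 = 2.1000; 26.7000 mod 12 = 2.7000

Answer: 10.0000 2.1000 2.7000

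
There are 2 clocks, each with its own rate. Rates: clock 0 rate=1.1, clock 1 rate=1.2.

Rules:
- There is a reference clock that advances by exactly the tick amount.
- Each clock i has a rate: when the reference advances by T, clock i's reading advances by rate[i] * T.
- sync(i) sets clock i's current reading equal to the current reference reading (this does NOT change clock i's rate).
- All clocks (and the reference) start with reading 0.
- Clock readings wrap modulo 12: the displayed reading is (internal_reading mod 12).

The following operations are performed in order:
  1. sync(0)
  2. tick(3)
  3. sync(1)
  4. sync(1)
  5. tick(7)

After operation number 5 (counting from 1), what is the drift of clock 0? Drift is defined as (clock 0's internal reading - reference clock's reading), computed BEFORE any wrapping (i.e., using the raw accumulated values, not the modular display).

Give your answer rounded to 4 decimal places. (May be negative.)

Answer: 1.0000

Derivation:
After op 1 sync(0): ref=0.0000 raw=[0.0000 0.0000]
After op 2 tick(3): ref=3.0000 raw=[3.3000 3.6000]
After op 3 sync(1): ref=3.0000 raw=[3.3000 3.0000]
After op 4 sync(1): ref=3.0000 raw=[3.3000 3.0000]
After op 5 tick(7): ref=10.0000 raw=[11.0000 11.4000]
Drift of clock 0 after op 5: 11.0000 - 10.0000 = 1.0000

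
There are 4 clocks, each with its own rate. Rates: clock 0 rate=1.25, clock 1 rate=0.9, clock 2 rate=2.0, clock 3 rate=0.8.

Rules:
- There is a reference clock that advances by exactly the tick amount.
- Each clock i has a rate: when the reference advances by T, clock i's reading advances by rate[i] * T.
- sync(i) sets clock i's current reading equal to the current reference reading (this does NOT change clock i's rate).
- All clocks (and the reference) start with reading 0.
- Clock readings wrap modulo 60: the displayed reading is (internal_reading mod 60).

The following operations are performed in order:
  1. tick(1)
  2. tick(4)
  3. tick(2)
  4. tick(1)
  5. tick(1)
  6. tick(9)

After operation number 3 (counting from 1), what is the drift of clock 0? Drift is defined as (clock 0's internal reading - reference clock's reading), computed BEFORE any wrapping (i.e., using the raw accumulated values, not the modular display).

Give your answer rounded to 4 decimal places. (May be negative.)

Answer: 1.7500

Derivation:
After op 1 tick(1): ref=1.0000 raw=[1.2500 0.9000 2.0000 0.8000]
After op 2 tick(4): ref=5.0000 raw=[6.2500 4.5000 10.0000 4.0000]
After op 3 tick(2): ref=7.0000 raw=[8.7500 6.3000 14.0000 5.6000]
Drift of clock 0 after op 3: 8.7500 - 7.0000 = 1.7500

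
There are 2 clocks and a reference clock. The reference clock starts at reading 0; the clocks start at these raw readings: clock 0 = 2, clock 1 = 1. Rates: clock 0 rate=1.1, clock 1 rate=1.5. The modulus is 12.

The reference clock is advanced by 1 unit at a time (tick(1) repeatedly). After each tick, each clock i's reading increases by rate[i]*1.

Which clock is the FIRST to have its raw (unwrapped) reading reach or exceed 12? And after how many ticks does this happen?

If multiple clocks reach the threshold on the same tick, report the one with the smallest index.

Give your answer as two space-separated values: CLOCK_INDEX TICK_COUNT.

clock 0: start=2, rate=1.1, needs 12-2 = 10; ticks = ceil(10/1.1) = ceil(9.0909) = 10; reading at tick 10 = 2 + 1.1*10 = 13.0000
clock 1: start=1, rate=1.5, needs 12-1 = 11; ticks = ceil(11/1.5) = ceil(7.3333) = 8; reading at tick 8 = 1 + 1.5*8 = 13.0000
Minimum tick count = 8; winners = [1]; smallest index = 1

Answer: 1 8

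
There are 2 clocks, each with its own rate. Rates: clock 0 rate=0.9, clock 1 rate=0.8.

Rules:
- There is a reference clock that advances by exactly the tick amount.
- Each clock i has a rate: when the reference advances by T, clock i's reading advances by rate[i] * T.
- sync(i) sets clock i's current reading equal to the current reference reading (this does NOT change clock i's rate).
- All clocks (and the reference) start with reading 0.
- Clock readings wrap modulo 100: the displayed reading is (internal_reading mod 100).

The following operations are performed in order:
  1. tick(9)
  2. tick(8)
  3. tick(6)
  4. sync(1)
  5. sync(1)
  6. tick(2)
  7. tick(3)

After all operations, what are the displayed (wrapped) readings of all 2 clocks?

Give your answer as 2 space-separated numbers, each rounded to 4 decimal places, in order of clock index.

Answer: 25.2000 27.0000

Derivation:
After op 1 tick(9): ref=9.0000 raw=[8.1000 7.2000]
After op 2 tick(8): ref=17.0000 raw=[15.3000 13.6000]
After op 3 tick(6): ref=23.0000 raw=[20.7000 18.4000]
After op 4 sync(1): ref=23.0000 raw=[20.7000 23.0000]
After op 5 sync(1): ref=23.0000 raw=[20.7000 23.0000]
After op 6 tick(2): ref=25.0000 raw=[22.5000 24.6000]
After op 7 tick(3): ref=28.0000 raw=[25.2000 27.0000]
Wrap final raw readings (mod 100): 25.2000 mod 100 = 25.2000; 27.0000 mod 100 = 27.0000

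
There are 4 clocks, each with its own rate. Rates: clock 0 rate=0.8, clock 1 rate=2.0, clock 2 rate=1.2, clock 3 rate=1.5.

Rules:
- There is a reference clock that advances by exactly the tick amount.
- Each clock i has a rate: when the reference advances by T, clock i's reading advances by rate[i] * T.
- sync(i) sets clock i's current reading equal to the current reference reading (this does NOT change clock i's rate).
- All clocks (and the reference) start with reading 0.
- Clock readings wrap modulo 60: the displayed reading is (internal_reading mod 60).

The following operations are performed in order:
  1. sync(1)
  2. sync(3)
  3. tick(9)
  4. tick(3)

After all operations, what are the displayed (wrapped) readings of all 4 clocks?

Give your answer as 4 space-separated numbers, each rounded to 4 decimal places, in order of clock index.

After op 1 sync(1): ref=0.0000 raw=[0.0000 0.0000 0.0000 0.0000]
After op 2 sync(3): ref=0.0000 raw=[0.0000 0.0000 0.0000 0.0000]
After op 3 tick(9): ref=9.0000 raw=[7.2000 18.0000 10.8000 13.5000]
After op 4 tick(3): ref=12.0000 raw=[9.6000 24.0000 14.4000 18.0000]
Wrap final raw readings (mod 60): 9.6000 mod 60 = 9.6000; 24.0000 mod 60 = 24.0000; 14.4000 mod 60 = 14.4000; 18.0000 mod 60 = 18.0000

Answer: 9.6000 24.0000 14.4000 18.0000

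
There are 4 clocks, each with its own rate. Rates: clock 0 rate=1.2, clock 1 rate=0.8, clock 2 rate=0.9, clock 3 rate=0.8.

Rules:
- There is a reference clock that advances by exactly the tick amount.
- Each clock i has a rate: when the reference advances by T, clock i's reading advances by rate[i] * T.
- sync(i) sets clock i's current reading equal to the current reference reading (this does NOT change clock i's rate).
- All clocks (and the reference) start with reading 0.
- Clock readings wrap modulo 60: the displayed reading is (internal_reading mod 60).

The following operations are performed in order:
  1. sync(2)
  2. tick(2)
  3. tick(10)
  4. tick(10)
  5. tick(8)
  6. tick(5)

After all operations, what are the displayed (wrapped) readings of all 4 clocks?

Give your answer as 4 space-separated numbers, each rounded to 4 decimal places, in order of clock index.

Answer: 42.0000 28.0000 31.5000 28.0000

Derivation:
After op 1 sync(2): ref=0.0000 raw=[0.0000 0.0000 0.0000 0.0000]
After op 2 tick(2): ref=2.0000 raw=[2.4000 1.6000 1.8000 1.6000]
After op 3 tick(10): ref=12.0000 raw=[14.4000 9.6000 10.8000 9.6000]
After op 4 tick(10): ref=22.0000 raw=[26.4000 17.6000 19.8000 17.6000]
After op 5 tick(8): ref=30.0000 raw=[36.0000 24.0000 27.0000 24.0000]
After op 6 tick(5): ref=35.0000 raw=[42.0000 28.0000 31.5000 28.0000]
Wrap final raw readings (mod 60): 42.0000 mod 60 = 42.0000; 28.0000 mod 60 = 28.0000; 31.5000 mod 60 = 31.5000; 28.0000 mod 60 = 28.0000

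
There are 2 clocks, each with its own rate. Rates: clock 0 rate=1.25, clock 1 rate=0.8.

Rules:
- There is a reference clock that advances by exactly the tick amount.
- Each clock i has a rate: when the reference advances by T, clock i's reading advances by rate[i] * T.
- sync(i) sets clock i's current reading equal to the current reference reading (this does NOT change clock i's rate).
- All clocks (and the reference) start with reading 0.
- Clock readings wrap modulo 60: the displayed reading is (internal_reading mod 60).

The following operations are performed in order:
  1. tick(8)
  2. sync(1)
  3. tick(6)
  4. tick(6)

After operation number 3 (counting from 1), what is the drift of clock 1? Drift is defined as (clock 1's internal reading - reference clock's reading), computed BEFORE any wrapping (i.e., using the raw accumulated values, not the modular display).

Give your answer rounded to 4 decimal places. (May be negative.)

Answer: -1.2000

Derivation:
After op 1 tick(8): ref=8.0000 raw=[10.0000 6.4000]
After op 2 sync(1): ref=8.0000 raw=[10.0000 8.0000]
After op 3 tick(6): ref=14.0000 raw=[17.5000 12.8000]
Drift of clock 1 after op 3: 12.8000 - 14.0000 = -1.2000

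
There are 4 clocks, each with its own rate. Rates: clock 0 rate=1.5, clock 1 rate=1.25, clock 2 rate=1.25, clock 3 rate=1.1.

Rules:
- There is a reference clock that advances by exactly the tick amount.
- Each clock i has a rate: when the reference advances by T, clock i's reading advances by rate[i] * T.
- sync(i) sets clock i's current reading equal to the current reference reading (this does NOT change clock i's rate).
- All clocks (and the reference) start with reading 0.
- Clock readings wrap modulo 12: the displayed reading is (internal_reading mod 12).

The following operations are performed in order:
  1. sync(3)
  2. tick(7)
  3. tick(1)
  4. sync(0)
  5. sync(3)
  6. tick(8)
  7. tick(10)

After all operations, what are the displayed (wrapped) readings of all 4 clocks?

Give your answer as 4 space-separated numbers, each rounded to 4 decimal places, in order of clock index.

Answer: 11.0000 8.5000 8.5000 3.8000

Derivation:
After op 1 sync(3): ref=0.0000 raw=[0.0000 0.0000 0.0000 0.0000]
After op 2 tick(7): ref=7.0000 raw=[10.5000 8.7500 8.7500 7.7000]
After op 3 tick(1): ref=8.0000 raw=[12.0000 10.0000 10.0000 8.8000]
After op 4 sync(0): ref=8.0000 raw=[8.0000 10.0000 10.0000 8.8000]
After op 5 sync(3): ref=8.0000 raw=[8.0000 10.0000 10.0000 8.0000]
After op 6 tick(8): ref=16.0000 raw=[20.0000 20.0000 20.0000 16.8000]
After op 7 tick(10): ref=26.0000 raw=[35.0000 32.5000 32.5000 27.8000]
Wrap final raw readings (mod 12): 35.0000 mod 12 = 11.0000; 32.5000 mod 12 = 8.5000; 32.5000 mod 12 = 8.5000; 27.8000 mod 12 = 3.8000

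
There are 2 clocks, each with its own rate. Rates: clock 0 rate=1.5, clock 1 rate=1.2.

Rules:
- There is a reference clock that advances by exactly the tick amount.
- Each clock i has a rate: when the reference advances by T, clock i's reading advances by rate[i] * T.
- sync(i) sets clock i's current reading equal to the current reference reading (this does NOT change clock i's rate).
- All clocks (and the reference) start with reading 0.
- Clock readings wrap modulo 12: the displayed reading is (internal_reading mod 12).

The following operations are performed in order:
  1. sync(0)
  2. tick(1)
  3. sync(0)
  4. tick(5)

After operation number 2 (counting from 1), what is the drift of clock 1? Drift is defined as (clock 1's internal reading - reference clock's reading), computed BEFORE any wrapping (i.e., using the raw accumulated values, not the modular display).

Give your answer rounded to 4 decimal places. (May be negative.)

After op 1 sync(0): ref=0.0000 raw=[0.0000 0.0000]
After op 2 tick(1): ref=1.0000 raw=[1.5000 1.2000]
Drift of clock 1 after op 2: 1.2000 - 1.0000 = 0.2000

Answer: 0.2000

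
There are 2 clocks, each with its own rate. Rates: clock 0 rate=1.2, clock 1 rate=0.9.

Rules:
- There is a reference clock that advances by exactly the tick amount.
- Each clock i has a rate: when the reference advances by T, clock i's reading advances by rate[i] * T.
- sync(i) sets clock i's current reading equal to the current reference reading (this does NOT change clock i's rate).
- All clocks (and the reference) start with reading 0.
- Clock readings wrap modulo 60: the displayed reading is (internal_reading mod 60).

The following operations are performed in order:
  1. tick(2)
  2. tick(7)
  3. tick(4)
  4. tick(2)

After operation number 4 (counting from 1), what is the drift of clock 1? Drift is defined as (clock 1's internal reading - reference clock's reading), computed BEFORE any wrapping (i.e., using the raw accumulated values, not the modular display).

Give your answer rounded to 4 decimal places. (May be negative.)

After op 1 tick(2): ref=2.0000 raw=[2.4000 1.8000]
After op 2 tick(7): ref=9.0000 raw=[10.8000 8.1000]
After op 3 tick(4): ref=13.0000 raw=[15.6000 11.7000]
After op 4 tick(2): ref=15.0000 raw=[18.0000 13.5000]
Drift of clock 1 after op 4: 13.5000 - 15.0000 = -1.5000

Answer: -1.5000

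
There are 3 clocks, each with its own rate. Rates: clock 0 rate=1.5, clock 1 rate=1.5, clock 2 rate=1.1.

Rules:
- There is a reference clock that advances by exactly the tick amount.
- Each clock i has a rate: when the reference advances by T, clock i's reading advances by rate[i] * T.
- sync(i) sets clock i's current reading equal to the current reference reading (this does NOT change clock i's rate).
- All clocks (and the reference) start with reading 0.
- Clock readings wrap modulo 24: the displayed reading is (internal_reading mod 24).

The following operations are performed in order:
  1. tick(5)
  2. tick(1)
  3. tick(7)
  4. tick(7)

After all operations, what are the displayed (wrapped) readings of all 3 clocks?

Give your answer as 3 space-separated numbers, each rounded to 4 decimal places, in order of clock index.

Answer: 6.0000 6.0000 22.0000

Derivation:
After op 1 tick(5): ref=5.0000 raw=[7.5000 7.5000 5.5000]
After op 2 tick(1): ref=6.0000 raw=[9.0000 9.0000 6.6000]
After op 3 tick(7): ref=13.0000 raw=[19.5000 19.5000 14.3000]
After op 4 tick(7): ref=20.0000 raw=[30.0000 30.0000 22.0000]
Wrap final raw readings (mod 24): 30.0000 mod 24 = 6.0000; 30.0000 mod 24 = 6.0000; 22.0000 mod 24 = 22.0000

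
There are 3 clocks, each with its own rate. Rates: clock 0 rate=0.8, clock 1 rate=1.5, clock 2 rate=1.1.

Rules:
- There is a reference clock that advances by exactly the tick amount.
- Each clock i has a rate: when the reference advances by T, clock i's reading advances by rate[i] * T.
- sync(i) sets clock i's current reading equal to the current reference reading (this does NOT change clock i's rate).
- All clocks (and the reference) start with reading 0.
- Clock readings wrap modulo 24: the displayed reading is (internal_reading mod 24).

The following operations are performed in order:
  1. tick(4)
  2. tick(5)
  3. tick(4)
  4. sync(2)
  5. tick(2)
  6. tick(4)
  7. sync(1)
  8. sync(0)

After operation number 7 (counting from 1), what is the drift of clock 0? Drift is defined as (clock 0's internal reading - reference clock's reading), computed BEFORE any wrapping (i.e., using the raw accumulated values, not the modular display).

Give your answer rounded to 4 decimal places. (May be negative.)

After op 1 tick(4): ref=4.0000 raw=[3.2000 6.0000 4.4000]
After op 2 tick(5): ref=9.0000 raw=[7.2000 13.5000 9.9000]
After op 3 tick(4): ref=13.0000 raw=[10.4000 19.5000 14.3000]
After op 4 sync(2): ref=13.0000 raw=[10.4000 19.5000 13.0000]
After op 5 tick(2): ref=15.0000 raw=[12.0000 22.5000 15.2000]
After op 6 tick(4): ref=19.0000 raw=[15.2000 28.5000 19.6000]
After op 7 sync(1): ref=19.0000 raw=[15.2000 19.0000 19.6000]
Drift of clock 0 after op 7: 15.2000 - 19.0000 = -3.8000

Answer: -3.8000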